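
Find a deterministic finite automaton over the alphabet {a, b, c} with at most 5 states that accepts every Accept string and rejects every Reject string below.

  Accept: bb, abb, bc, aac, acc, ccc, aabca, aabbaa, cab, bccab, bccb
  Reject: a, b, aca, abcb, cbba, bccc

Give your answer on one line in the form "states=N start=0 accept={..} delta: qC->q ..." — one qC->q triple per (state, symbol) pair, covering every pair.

State merging on the prefix tree: take the shortest (then alphabetical) example prefix whose next move is undefined and point that move at state 0, else 1, else 2, ...; a target is out if some Accept/Reject pair would then sit in one state with the same input left (inseparable). If every existing state is out, open a new one.
a: 0a undefined. 0a->0: ok.
b: 0b undefined. 0b->0: no, bb/a meet in 0. Open state 1: 0b->1.
c: 0c undefined. 0c->0: no, aac/a meet in 0. 0c->1: no, aac/b meet in 1. Open state 2: 0c->2.
bb: 1b undefined. 1b->0: no, bb/a meet in 0. 1b->1: no, bb/b meet in 1. 1b->2: ok.
bc: 1c undefined. 1c->0: no, bc/a meet in 0. 1c->1: no, bb/abcb meet in 2. 1c->2: no, ccc/bccc meet in 2 with "cc" left. Open state 3: 1c->3.
ca: 2a undefined. 2a->0: no, aabbaa/a meet in 0. 2a->1: ok.
cb: 2b undefined. 2b->0: no, aabbaa/cbba meet in 1 with "a" left. 2b->1: ok.
cc: 2c undefined. 2c->0: no, acc/a meet in 0. 2c->1: no, acc/b meet in 1. 2c->2: ok.
bcc: 3c undefined. 3c->0: no, bb/bccc meet in 2. 3c->1: no, bc/bccc meet in 3. 3c->2: no, bb/bccc meet in 2. 3c->3: no, bc/bccc meet in 3. Open state 4: 3c->4.
abcb: 3b undefined. 3b->0: ok.
bcca: 4a undefined. 4a->0: no, bccab/b meet in 1. 4a->1: ok.
bccb: 4b undefined. 4b->0: no, bccb/a meet in 0. 4b->1: no, bccb/b meet in 1. 4b->2: ok.
bccc: 4c undefined. 4c->0: ok.
aabca: 3a undefined. 3a->0: no, aabca/a meet in 0. 3a->1: no, aabca/b meet in 1. 3a->2: ok.
aabbaa: 1a undefined. 1a->0: no, aabbaa/a meet in 0. 1a->1: no, aabbaa/b meet in 1. 1a->2: ok.
All examples now run through 5 states with every (state, symbol) defined. Accept strings end in {2,3}, Reject strings end in {0,1}; accept={2,3}.

states=5 start=0 accept={2,3} delta: 0a->0 0b->1 0c->2 1a->2 1b->2 1c->3 2a->1 2b->1 2c->2 3a->2 3b->0 3c->4 4a->1 4b->2 4c->0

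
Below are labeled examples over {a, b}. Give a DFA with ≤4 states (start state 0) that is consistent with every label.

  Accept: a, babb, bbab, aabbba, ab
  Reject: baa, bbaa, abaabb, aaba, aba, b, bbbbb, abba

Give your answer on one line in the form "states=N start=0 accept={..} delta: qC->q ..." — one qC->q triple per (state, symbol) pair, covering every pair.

Grow the machine one transition at a time. Run the examples from 0; the earliest place one falls off (shortest prefix, ties alphabetical) gets sent to the lowest-numbered state that keeps every Accept/Reject pair distinguishable — a pair clashes when both reach the same state with identical unread suffix — and to a fresh state only if none does.
a: 0a undefined. 0a->0: no, ab/b meet in 0 with "b" left. Open state 1: 0a->1.
b: 0b undefined. 0b->0: ok.
aa: 1a undefined. 1a->0: no, a/aaba meet in 1. 1a->1: no, a/baa meet in 1. Open state 2: 1a->2.
ab: 1b undefined. 1b->0: no, a/aba meet in 1. 1b->1: ok.
aab: 2b undefined. 2b->0: no, a/aaba meet in 1. 2b->1: no, aabbba/baa meet in 2. 2b->2: no, aabbba/aaba meet in 2 with "a" left. Open state 3: 2b->3.
aaba: 3a undefined. 3a->0: ok.
aabb: 3b undefined. 3b->0: ok.
abaa: 2a undefined. 2a->0: ok.
All examples now run through 4 states with every (state, symbol) defined. Accept strings end in {1}, Reject strings end in {0,2}; accept={1}.

states=4 start=0 accept={1} delta: 0a->1 0b->0 1a->2 1b->1 2a->0 2b->3 3a->0 3b->0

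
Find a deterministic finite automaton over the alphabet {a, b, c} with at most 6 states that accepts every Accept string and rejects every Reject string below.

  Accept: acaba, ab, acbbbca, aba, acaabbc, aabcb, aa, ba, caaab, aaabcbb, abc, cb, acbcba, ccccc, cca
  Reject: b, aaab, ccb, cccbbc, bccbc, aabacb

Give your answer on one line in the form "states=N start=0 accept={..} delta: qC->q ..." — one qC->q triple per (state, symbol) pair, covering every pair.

states=5 start=0 accept={1,2,3} delta: 0a->1 0b->0 0c->1 1a->2 1b->1 1c->2 2a->3 2b->4 2c->2 3a->1 3b->0 3c->0 4a->1 4b->3 4c->4

Grow the machine one transition at a time. Run the examples from 0; the earliest place one falls off (shortest prefix, ties alphabetical) gets sent to the lowest-numbered state that keeps every Accept/Reject pair distinguishable — a pair clashes when both reach the same state with identical unread suffix — and to a fresh state only if none does.
a: 0a undefined. 0a->0: no, ab/b meet in 0 with "b" left. Open state 1: 0a->1.
b: 0b undefined. 0b->0: ok.
c: 0c undefined. 0c->0: no, caaab/aaab meet in 1 with "aab" left. 0c->1: ok.
aa: 1a undefined. 1a->0: no, ab/aaab meet in 1 with "b" left. 1a->1: no, ab/aaab meet in 1 with "b" left. Open state 2: 1a->2.
ab: 1b undefined. 1b->0: no, ab/b meet in 0. 1b->1: ok.
ac: 1c undefined. 1c->0: no, ab/bccbc meet in 1. 1c->1: no, ab/ccb meet in 1. 1c->2: ok.
aaa: 2a undefined. 2a->0: no, cca/b meet in 0. 2a->1: no, ab/aaab meet in 1. 2a->2: no, caaab/aaab meet in 2 with "b" left. Open state 3: 2a->3.
aab: 2b undefined. 2b->0: no, ab/bccbc meet in 1. 2b->1: no, ab/ccb meet in 1. 2b->2: no, aba/ccb meet in 2. 2b->3: no, cca/ccb meet in 3. Open state 4: 2b->4.
ccc: 2c undefined. 2c->0: no, ab/cccbbc meet in 1. 2c->1: no, aba/cccbbc meet in 2. 2c->2: ok.
aaab: 3b undefined. 3b->0: ok.
aaba: 4a undefined. 4a->0: no, acaba/aabacb meet in 1. 4a->1: ok.
aabc: 4c undefined. 4c->0: no, aabcb/b meet in 0. 4c->1: no, acaba/bccbc meet in 1. 4c->2: no, aba/bccbc meet in 2. 4c->3: no, aabcb/b meet in 0. 4c->4: ok.
acaa: 3a undefined. 3a->0: no, caaab/b meet in 0. 3a->1: ok.
acbb: 4b undefined. 4b->0: no, acaba/cccbbc meet in 1. 4b->1: no, aba/cccbbc meet in 2. 4b->2: no, aba/cccbbc meet in 2. 4b->3: ok.
cccbbc: 3c undefined. 3c->0: ok.
All examples now run through 5 states with every (state, symbol) defined. Accept strings end in {1,2,3}, Reject strings end in {0,4}; accept={1,2,3}.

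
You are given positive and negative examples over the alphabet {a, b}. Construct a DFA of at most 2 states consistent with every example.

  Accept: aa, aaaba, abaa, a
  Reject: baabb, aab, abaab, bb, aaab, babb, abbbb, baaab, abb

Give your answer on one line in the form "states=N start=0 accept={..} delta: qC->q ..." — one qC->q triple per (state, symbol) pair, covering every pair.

State merging on the prefix tree: take the shortest (then alphabetical) example prefix whose next move is undefined and point that move at state 0, else 1, else 2, ...; a target is out if some Accept/Reject pair would then sit in one state with the same input left (inseparable). If every existing state is out, open a new one.
a: 0a undefined. 0a->0: ok.
b: 0b undefined. 0b->0: no, aa/baabb meet in 0. Open state 1: 0b->1.
ba: 1a undefined. 1a->0: ok.
bb: 1b undefined. 1b->0: no, aa/baabb meet in 0. 1b->1: ok.
All examples now run through 2 states with every (state, symbol) defined. Accept strings end in {0}, Reject strings end in {1}; accept={0}.

states=2 start=0 accept={0} delta: 0a->0 0b->1 1a->0 1b->1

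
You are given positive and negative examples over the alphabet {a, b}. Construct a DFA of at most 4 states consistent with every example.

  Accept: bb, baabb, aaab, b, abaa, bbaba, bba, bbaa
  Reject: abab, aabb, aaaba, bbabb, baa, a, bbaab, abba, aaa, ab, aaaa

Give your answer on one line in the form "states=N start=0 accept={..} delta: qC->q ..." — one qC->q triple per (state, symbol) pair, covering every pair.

Fold the examples into a partial DFA from state 0: repeatedly fix the first undefined (state, symbol) met by the shortest-then-alphabetical prefix, trying targets in increasing order and rejecting any under which an Accept and a Reject string meet in one state with the same remainder; add a state when all current targets are rejected. Accepting states are where Accept strings end.
a: 0a undefined. 0a->0: no, bb/aabb meet in 0 with "bb" left. Open state 1: 0a->1.
b: 0b undefined. 0b->0: no, baabb/aabb meet in 1 with "abb" left. 0b->1: no, bb/ab meet in 1 with "b" left. Open state 2: 0b->2.
aa: 1a undefined. 1a->0: no, bb/aabb meet in 2 with "b" left. 1a->1: no, aaab/ab meet in 1 with "b" left. 1a->2: ok.
ab: 1b undefined. 1b->0: ok.
ba: 2a undefined. 2a->0: ok.
bb: 2b undefined. 2b->0: no, bb/abab meet in 0. 2b->1: no, bb/baa meet in 1. 2b->2: no, bb/aabb meet in 2. Open state 3: 2b->3.
bba: 3a undefined. 3a->0: no, bb/bbabb meet in 3. 3a->1: no, bb/bbaab meet in 3. 3a->2: no, baabb/bbaab meet in 2. 3a->3: ok.
aabb: 3b undefined. 3b->0: no, baabb/bbabb meet in 2. 3b->1: ok.
All examples now run through 4 states with every (state, symbol) defined. Accept strings end in {2,3}, Reject strings end in {0,1}; accept={2,3}.

states=4 start=0 accept={2,3} delta: 0a->1 0b->2 1a->2 1b->0 2a->0 2b->3 3a->3 3b->1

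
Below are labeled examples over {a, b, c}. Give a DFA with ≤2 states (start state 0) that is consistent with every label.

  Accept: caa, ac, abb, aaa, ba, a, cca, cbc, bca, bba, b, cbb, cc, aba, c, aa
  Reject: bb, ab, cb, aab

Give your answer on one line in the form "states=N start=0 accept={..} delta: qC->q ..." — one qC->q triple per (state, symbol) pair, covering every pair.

Fold the examples into a partial DFA from state 0: repeatedly fix the first undefined (state, symbol) met by the shortest-then-alphabetical prefix, trying targets in increasing order and rejecting any under which an Accept and a Reject string meet in one state with the same remainder; add a state when all current targets are rejected. Accepting states are where Accept strings end.
a: 0a undefined. 0a->0: no, abb/bb meet in 0 with "bb" left. Open state 1: 0a->1.
b: 0b undefined. 0b->0: no, b/bb meet in 0. 0b->1: ok.
c: 0c undefined. 0c->0: no, a/cb meet in 1. 0c->1: ok.
aa: 1a undefined. 1a->0: no, caa/aab meet in 1. 1a->1: ok.
ab: 1b undefined. 1b->0: ok.
ac: 1c undefined. 1c->0: no, ac/bb meet in 0. 1c->1: ok.
All examples now run through 2 states with every (state, symbol) defined. Accept strings end in {1}, Reject strings end in {0}; accept={1}.

states=2 start=0 accept={1} delta: 0a->1 0b->1 0c->1 1a->1 1b->0 1c->1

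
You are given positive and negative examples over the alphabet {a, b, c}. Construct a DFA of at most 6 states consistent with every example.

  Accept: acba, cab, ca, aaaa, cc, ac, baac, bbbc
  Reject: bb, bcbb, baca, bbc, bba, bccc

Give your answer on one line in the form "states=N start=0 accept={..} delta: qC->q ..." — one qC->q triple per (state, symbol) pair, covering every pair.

Fold the examples into a partial DFA from state 0: repeatedly fix the first undefined (state, symbol) met by the shortest-then-alphabetical prefix, trying targets in increasing order and rejecting any under which an Accept and a Reject string meet in one state with the same remainder; add a state when all current targets are rejected. Accepting states are where Accept strings end.
a: 0a undefined. 0a->0: ok.
b: 0b undefined. 0b->0: no, ca/baca meet in 0 with "ca" left. Open state 1: 0b->1.
c: 0c undefined. 0c->0: ok.
ba: 1a undefined. 1a->0: no, acba/baca meet in 0. 1a->1: ok.
bb: 1b undefined. 1b->0: no, ca/bb meet in 0. 1b->1: no, acba/bb meet in 1. Open state 2: 1b->2.
bc: 1c undefined. 1c->0: no, ca/baca meet in 0. 1c->1: no, acba/baca meet in 1. 1c->2: no, baac/bb meet in 2. Open state 3: 1c->3.
bba: 2a undefined. 2a->0: no, ca/bba meet in 0. 2a->1: no, acba/bba meet in 1. 2a->2: ok.
bbb: 2b undefined. 2b->0: ok.
bbc: 2c undefined. 2c->0: no, ca/bbc meet in 0. 2c->1: no, acba/bbc meet in 1. 2c->2: ok.
bcb: 3b undefined. 3b->0: no, acba/bcbb meet in 1. 3b->1: ok.
bcc: 3c undefined. 3c->0: no, ca/bccc meet in 0. 3c->1: no, baac/bccc meet in 3. 3c->2: ok.
baca: 3a undefined. 3a->0: no, ca/baca meet in 0. 3a->1: no, acba/baca meet in 1. 3a->2: ok.
All examples now run through 4 states with every (state, symbol) defined. Accept strings end in {0,1,3}, Reject strings end in {2}; accept={0,1,3}.

states=4 start=0 accept={0,1,3} delta: 0a->0 0b->1 0c->0 1a->1 1b->2 1c->3 2a->2 2b->0 2c->2 3a->2 3b->1 3c->2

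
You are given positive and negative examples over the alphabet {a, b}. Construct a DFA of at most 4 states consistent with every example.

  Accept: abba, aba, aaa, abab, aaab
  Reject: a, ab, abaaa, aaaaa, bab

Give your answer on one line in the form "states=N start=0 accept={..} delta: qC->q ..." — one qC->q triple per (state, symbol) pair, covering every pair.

states=4 start=0 accept={2,3} delta: 0a->1 0b->0 1a->2 1b->1 2a->3 2b->2 3a->0 3b->2

Grow the machine one transition at a time. Run the examples from 0; the earliest place one falls off (shortest prefix, ties alphabetical) gets sent to the lowest-numbered state that keeps every Accept/Reject pair distinguishable — a pair clashes when both reach the same state with identical unread suffix — and to a fresh state only if none does.
a: 0a undefined. 0a->0: no, aaa/a meet in 0. Open state 1: 0a->1.
b: 0b undefined. 0b->0: ok.
aa: 1a undefined. 1a->0: no, aaa/a meet in 1. 1a->1: no, aaa/a meet in 1. Open state 2: 1a->2.
ab: 1b undefined. 1b->0: no, abba/a meet in 1. 1b->1: ok.
aaa: 2a undefined. 2a->0: no, abba/aaaaa meet in 2. 2a->1: no, abba/abaaa meet in 2. 2a->2: no, abba/abaaa meet in 2. Open state 3: 2a->3.
aaaa: 3a undefined. 3a->0: ok.
aaab: 3b undefined. 3b->0: no, aaab/abaaa meet in 0. 3b->1: no, aaab/a meet in 1. 3b->2: ok.
abab: 2b undefined. 2b->0: no, abab/abaaa meet in 0. 2b->1: no, abab/a meet in 1. 2b->2: ok.
All examples now run through 4 states with every (state, symbol) defined. Accept strings end in {2,3}, Reject strings end in {0,1}; accept={2,3}.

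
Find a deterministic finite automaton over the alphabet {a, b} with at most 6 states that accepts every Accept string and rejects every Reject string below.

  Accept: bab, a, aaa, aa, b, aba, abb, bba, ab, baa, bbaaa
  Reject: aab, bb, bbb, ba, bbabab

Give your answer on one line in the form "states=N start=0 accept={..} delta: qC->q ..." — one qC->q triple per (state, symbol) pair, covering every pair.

states=6 start=0 accept={0,1,2,3} delta: 0a->1 0b->2 1a->3 1b->0 2a->4 2b->5 3a->0 3b->4 4a->0 4b->0 5a->2 5b->4

State merging on the prefix tree: take the shortest (then alphabetical) example prefix whose next move is undefined and point that move at state 0, else 1, else 2, ...; a target is out if some Accept/Reject pair would then sit in one state with the same input left (inseparable). If every existing state is out, open a new one.
a: 0a undefined. 0a->0: no, b/aab meet in 0 with "b" left. Open state 1: 0a->1.
b: 0b undefined. 0b->0: no, a/ba meet in 1. 0b->1: no, bab/aab meet in 1 with "ab" left. Open state 2: 0b->2.
aa: 1a undefined. 1a->0: no, b/aab meet in 2. 1a->1: no, ab/aab meet in 1 with "b" left. 1a->2: no, aaa/ba meet in 2 with "a" left. Open state 3: 1a->3.
ab: 1b undefined. 1b->0: ok.
ba: 2a undefined. 2a->0: no, ab/ba meet in 0. 2a->1: no, a/ba meet in 1. 2a->2: no, bab/bb meet in 2 with "b" left. 2a->3: no, bab/aab meet in 3 with "b" left. Open state 4: 2a->4.
bb: 2b undefined. 2b->0: no, b/bbb meet in 2. 2b->1: no, a/bb meet in 1. 2b->2: no, b/bb meet in 2. 2b->3: no, aa/bb meet in 3. 2b->4: no, bab/bbb meet in 4 with "b" left. Open state 5: 2b->5.
aaa: 3a undefined. 3a->0: ok.
aab: 3b undefined. 3b->0: no, aaa/aab meet in 0. 3b->1: no, a/aab meet in 1. 3b->2: no, b/aab meet in 2. 3b->3: no, aa/aab meet in 3. 3b->4: ok.
baa: 4a undefined. 4a->0: ok.
bab: 4b undefined. 4b->0: ok.
bba: 5a undefined. 5a->0: no, bab/bbabab meet in 0. 5a->1: no, bab/bbabab meet in 0. 5a->2: ok.
bbb: 5b undefined. 5b->0: no, bab/bbb meet in 0. 5b->1: no, a/bbb meet in 1. 5b->2: no, b/bbb meet in 2. 5b->3: no, aa/bbb meet in 3. 5b->4: ok.
All examples now run through 6 states with every (state, symbol) defined. Accept strings end in {0,1,2,3}, Reject strings end in {4,5}; accept={0,1,2,3}.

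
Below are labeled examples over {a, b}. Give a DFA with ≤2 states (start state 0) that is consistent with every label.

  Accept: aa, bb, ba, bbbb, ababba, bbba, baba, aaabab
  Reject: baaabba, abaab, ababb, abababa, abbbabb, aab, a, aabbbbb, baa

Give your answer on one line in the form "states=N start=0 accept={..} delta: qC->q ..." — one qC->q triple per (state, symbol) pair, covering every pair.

Fold the examples into a partial DFA from state 0: repeatedly fix the first undefined (state, symbol) met by the shortest-then-alphabetical prefix, trying targets in increasing order and rejecting any under which an Accept and a Reject string meet in one state with the same remainder; add a state when all current targets are rejected. Accepting states are where Accept strings end.
a: 0a undefined. 0a->0: no, aa/a meet in 0. Open state 1: 0a->1.
b: 0b undefined. 0b->0: no, aa/baa meet in 1 with "a" left. 0b->1: ok.
aa: 1a undefined. 1a->0: ok.
ab: 1b undefined. 1b->0: ok.
All examples now run through 2 states with every (state, symbol) defined. Accept strings end in {0}, Reject strings end in {1}; accept={0}.

states=2 start=0 accept={0} delta: 0a->1 0b->1 1a->0 1b->0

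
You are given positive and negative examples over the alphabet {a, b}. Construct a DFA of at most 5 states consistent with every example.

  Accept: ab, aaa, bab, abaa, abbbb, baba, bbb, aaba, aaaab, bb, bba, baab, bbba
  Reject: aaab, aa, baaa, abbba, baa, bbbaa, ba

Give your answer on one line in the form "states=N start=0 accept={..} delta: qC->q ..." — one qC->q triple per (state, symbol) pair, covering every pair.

Grow the machine one transition at a time. Run the examples from 0; the earliest place one falls off (shortest prefix, ties alphabetical) gets sent to the lowest-numbered state that keeps every Accept/Reject pair distinguishable — a pair clashes when both reach the same state with identical unread suffix — and to a fresh state only if none does.
a: 0a undefined. 0a->0: no, ab/aaab meet in 0 with "b" left. Open state 1: 0a->1.
b: 0b undefined. 0b->0: no, aaa/baaa meet in 1 with "aa" left. 0b->1: no, aaa/baa meet in 1 with "aa" left. Open state 2: 0b->2.
aa: 1a undefined. 1a->0: no, ab/aaab meet in 1 with "b" left. 1a->1: no, ab/aaab meet in 1 with "b" left. 1a->2: no, aaa/ba meet in 2 with "a" left. Open state 3: 1a->3.
ab: 1b undefined. 1b->0: no, abaa/aa meet in 3. 1b->1: ok.
ba: 2a undefined. 2a->0: no, ab/baa meet in 1. 2a->1: no, ab/ba meet in 1. 2a->2: ok.
bb: 2b undefined. 2b->0: no, bbb/baaa meet in 2. 2b->1: no, aaa/bbbaa meet in 3 with "a" left. 2b->2: no, bab/baaa meet in 2. 2b->3: no, bab/aa meet in 3. Open state 4: 2b->4.
aaa: 3a undefined. 3a->0: ok.
aab: 3b undefined. 3b->0: ok.
bba: 4a undefined. 4a->0: ok.
bbb: 4b undefined. 4b->0: ok.
All examples now run through 5 states with every (state, symbol) defined. Accept strings end in {0,1,4}, Reject strings end in {2,3}; accept={0,1,4}.

states=5 start=0 accept={0,1,4} delta: 0a->1 0b->2 1a->3 1b->1 2a->2 2b->4 3a->0 3b->0 4a->0 4b->0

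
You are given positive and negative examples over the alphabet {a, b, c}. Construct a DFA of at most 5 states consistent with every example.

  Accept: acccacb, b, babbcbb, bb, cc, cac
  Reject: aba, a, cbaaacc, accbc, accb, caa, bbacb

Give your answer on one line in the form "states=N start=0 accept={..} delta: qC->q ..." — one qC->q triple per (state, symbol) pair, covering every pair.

State merging on the prefix tree: take the shortest (then alphabetical) example prefix whose next move is undefined and point that move at state 0, else 1, else 2, ...; a target is out if some Accept/Reject pair would then sit in one state with the same input left (inseparable). If every existing state is out, open a new one.
a: 0a undefined. 0a->0: ok.
b: 0b undefined. 0b->0: no, b/aba meet in 0. Open state 1: 0b->1.
c: 0c undefined. 0c->0: no, acccacb/accb meet in 1. 0c->1: ok.
ba: 1a undefined. 1a->0: ok.
bb: 1b undefined. 1b->0: no, bb/aba meet in 0. 1b->1: no, b/bbacb meet in 1. Open state 2: 1b->2.
cc: 1c undefined. 1c->0: no, b/accb meet in 1. 1c->1: no, acccacb/accb meet in 2. 1c->2: ok.
bba: 2a undefined. 2a->0: no, bb/cbaaacc meet in 2. 2a->1: no, bb/cbaaacc meet in 2. 2a->2: ok.
accb: 2b undefined. 2b->0: no, b/accbc meet in 1. 2b->1: no, b/accb meet in 1. 2b->2: no, bb/accb meet in 2. Open state 3: 2b->3.
accc: 2c undefined. 2c->0: no, b/cbaaacc meet in 1. 2c->1: no, acccacb/cbaaacc meet in 2. 2c->2: no, acccacb/accb meet in 3. 2c->3: ok.
accbc: 3c undefined. 3c->0: ok.
accca: 3a undefined. 3a->0: ok.
bbacb: 3b undefined. 3b->0: ok.
All examples now run through 4 states with every (state, symbol) defined. Accept strings end in {1,2}, Reject strings end in {0,3}; accept={1,2}.

states=4 start=0 accept={1,2} delta: 0a->0 0b->1 0c->1 1a->0 1b->2 1c->2 2a->2 2b->3 2c->3 3a->0 3b->0 3c->0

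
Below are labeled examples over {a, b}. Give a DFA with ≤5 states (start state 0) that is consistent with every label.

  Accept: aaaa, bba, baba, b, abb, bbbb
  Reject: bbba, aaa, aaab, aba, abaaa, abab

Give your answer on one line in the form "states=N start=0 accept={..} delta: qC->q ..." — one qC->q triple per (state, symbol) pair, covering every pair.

states=4 start=0 accept={0,2} delta: 0a->1 0b->2 1a->0 1b->3 2a->0 2b->1 3a->1 3b->0

Fold the examples into a partial DFA from state 0: repeatedly fix the first undefined (state, symbol) met by the shortest-then-alphabetical prefix, trying targets in increasing order and rejecting any under which an Accept and a Reject string meet in one state with the same remainder; add a state when all current targets are rejected. Accepting states are where Accept strings end.
a: 0a undefined. 0a->0: no, aaaa/aaa meet in 0. Open state 1: 0a->1.
b: 0b undefined. 0b->0: no, bba/bbba meet in 1. 0b->1: no, bba/aba meet in 1 with "ba" left. Open state 2: 0b->2.
aa: 1a undefined. 1a->0: ok.
ab: 1b undefined. 1b->0: no, aaaa/aaab meet in 0. 1b->1: no, aaaa/aba meet in 0. 1b->2: no, b/aaab meet in 2. Open state 3: 1b->3.
ba: 2a undefined. 2a->0: ok.
bb: 2b undefined. 2b->0: no, aaaa/bbba meet in 0. 2b->1: ok.
aba: 3a undefined. 3a->0: no, aaaa/bbba meet in 0. 3a->1: ok.
abb: 3b undefined. 3b->0: ok.
All examples now run through 4 states with every (state, symbol) defined. Accept strings end in {0,2}, Reject strings end in {1,3}; accept={0,2}.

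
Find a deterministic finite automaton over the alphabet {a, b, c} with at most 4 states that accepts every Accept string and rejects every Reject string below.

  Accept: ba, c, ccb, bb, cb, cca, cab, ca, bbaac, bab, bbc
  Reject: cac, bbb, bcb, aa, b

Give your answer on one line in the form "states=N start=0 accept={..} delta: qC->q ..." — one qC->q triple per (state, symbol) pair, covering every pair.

states=4 start=0 accept={2,3} delta: 0a->0 0b->1 0c->2 1a->2 1b->3 1c->0 2a->2 2b->2 2c->1 3a->0 3b->0 3c->2

Grow the machine one transition at a time. Run the examples from 0; the earliest place one falls off (shortest prefix, ties alphabetical) gets sent to the lowest-numbered state that keeps every Accept/Reject pair distinguishable — a pair clashes when both reach the same state with identical unread suffix — and to a fresh state only if none does.
a: 0a undefined. 0a->0: ok.
b: 0b undefined. 0b->0: no, ba/bbb meet in 0. Open state 1: 0b->1.
c: 0c undefined. 0c->0: no, c/cac meet in 0. 0c->1: no, c/b meet in 1. Open state 2: 0c->2.
ba: 1a undefined. 1a->0: no, ba/aa meet in 0. 1a->1: no, ba/b meet in 1. 1a->2: ok.
bb: 1b undefined. 1b->0: no, bb/aa meet in 0. 1b->1: no, bb/bbb meet in 1. 1b->2: no, cb/bbb meet in 2 with "b" left. Open state 3: 1b->3.
bc: 1c undefined. 1c->0: ok.
ca: 2a undefined. 2a->0: no, ba/cac meet in 2. 2a->1: no, ca/bcb meet in 1. 2a->2: ok.
cb: 2b undefined. 2b->0: no, cb/aa meet in 0. 2b->1: no, cb/bcb meet in 1. 2b->2: ok.
cc: 2c undefined. 2c->0: no, ccb/bcb meet in 1. 2c->1: ok.
bba: 3a undefined. 3a->0: ok.
bbb: 3b undefined. 3b->0: ok.
bbc: 3c undefined. 3c->0: no, bbc/bbb meet in 0. 3c->1: no, bbc/cac meet in 1. 3c->2: ok.
All examples now run through 4 states with every (state, symbol) defined. Accept strings end in {2,3}, Reject strings end in {0,1}; accept={2,3}.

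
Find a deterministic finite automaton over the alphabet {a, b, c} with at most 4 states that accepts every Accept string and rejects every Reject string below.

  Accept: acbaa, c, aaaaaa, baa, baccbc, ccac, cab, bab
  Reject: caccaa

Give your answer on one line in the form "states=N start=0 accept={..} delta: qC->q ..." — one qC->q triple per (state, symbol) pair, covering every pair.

states=3 start=0 accept={0,1} delta: 0a->0 0b->0 0c->1 1a->0 1b->0 1c->2 2a->2 2b->0 2c->0

State merging on the prefix tree: take the shortest (then alphabetical) example prefix whose next move is undefined and point that move at state 0, else 1, else 2, ...; a target is out if some Accept/Reject pair would then sit in one state with the same input left (inseparable). If every existing state is out, open a new one.
a: 0a undefined. 0a->0: ok.
b: 0b undefined. 0b->0: ok.
c: 0c undefined. 0c->0: no, acbaa/caccaa meet in 0. Open state 1: 0c->1.
ca: 1a undefined. 1a->0: ok.
cc: 1c undefined. 1c->0: no, aaaaaa/caccaa meet in 0. 1c->1: no, aaaaaa/caccaa meet in 0. Open state 2: 1c->2.
acb: 1b undefined. 1b->0: ok.
cca: 2a undefined. 2a->0: no, acbaa/caccaa meet in 0. 2a->1: no, acbaa/caccaa meet in 0. 2a->2: ok.
ccac: 2c undefined. 2c->0: ok.
baccb: 2b undefined. 2b->0: ok.
All examples now run through 3 states with every (state, symbol) defined. Accept strings end in {0,1}, Reject strings end in {2}; accept={0,1}.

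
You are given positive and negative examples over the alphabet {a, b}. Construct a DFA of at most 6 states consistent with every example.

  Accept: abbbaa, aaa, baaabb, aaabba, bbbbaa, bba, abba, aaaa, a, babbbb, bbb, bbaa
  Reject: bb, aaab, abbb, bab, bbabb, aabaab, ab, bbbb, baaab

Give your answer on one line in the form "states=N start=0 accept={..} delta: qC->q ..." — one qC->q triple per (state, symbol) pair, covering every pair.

Grow the machine one transition at a time. Run the examples from 0; the earliest place one falls off (shortest prefix, ties alphabetical) gets sent to the lowest-numbered state that keeps every Accept/Reject pair distinguishable — a pair clashes when both reach the same state with identical unread suffix — and to a fresh state only if none does.
a: 0a undefined. 0a->0: no, bbb/abbb meet in 0 with "bbb" left. Open state 1: 0a->1.
b: 0b undefined. 0b->0: no, bbb/bb meet in 0. 0b->1: ok.
aa: 1a undefined. 1a->0: no, aaa/bab meet in 1. 1a->1: ok.
ab: 1b undefined. 1b->0: no, abbbaa/bbabb meet in 1. 1b->1: no, abbbaa/bb meet in 1. Open state 2: 1b->2.
abb: 2b undefined. 2b->0: no, abbbaa/abbb meet in 1. 2b->1: ok.
bba: 2a undefined. 2a->0: ok.
All examples now run through 3 states with every (state, symbol) defined. Accept strings end in {0,1}, Reject strings end in {2}; accept={0,1}.

states=3 start=0 accept={0,1} delta: 0a->1 0b->1 1a->1 1b->2 2a->0 2b->1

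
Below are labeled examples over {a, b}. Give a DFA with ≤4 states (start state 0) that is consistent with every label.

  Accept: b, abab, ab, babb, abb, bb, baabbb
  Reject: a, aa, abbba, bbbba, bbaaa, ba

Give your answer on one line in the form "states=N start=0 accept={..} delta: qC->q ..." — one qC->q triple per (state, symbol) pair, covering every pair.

states=2 start=0 accept={1} delta: 0a->0 0b->1 1a->0 1b->1

Grow the machine one transition at a time. Run the examples from 0; the earliest place one falls off (shortest prefix, ties alphabetical) gets sent to the lowest-numbered state that keeps every Accept/Reject pair distinguishable — a pair clashes when both reach the same state with identical unread suffix — and to a fresh state only if none does.
a: 0a undefined. 0a->0: ok.
b: 0b undefined. 0b->0: no, b/a meet in 0. Open state 1: 0b->1.
ba: 1a undefined. 1a->0: ok.
bb: 1b undefined. 1b->0: no, babb/a meet in 0. 1b->1: ok.
All examples now run through 2 states with every (state, symbol) defined. Accept strings end in {1}, Reject strings end in {0}; accept={1}.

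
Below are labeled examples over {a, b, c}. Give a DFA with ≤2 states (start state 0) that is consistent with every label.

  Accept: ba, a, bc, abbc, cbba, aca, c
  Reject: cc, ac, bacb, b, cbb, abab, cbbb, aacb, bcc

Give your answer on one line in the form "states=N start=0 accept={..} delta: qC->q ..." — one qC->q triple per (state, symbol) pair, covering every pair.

states=2 start=0 accept={1} delta: 0a->1 0b->0 0c->1 1a->0 1b->0 1c->0

Fold the examples into a partial DFA from state 0: repeatedly fix the first undefined (state, symbol) met by the shortest-then-alphabetical prefix, trying targets in increasing order and rejecting any under which an Accept and a Reject string meet in one state with the same remainder; add a state when all current targets are rejected. Accepting states are where Accept strings end.
a: 0a undefined. 0a->0: no, c/ac meet in 0 with "c" left. Open state 1: 0a->1.
b: 0b undefined. 0b->0: ok.
c: 0c undefined. 0c->0: no, bc/cc meet in 0. 0c->1: ok.
aa: 1a undefined. 1a->0: ok.
ab: 1b undefined. 1b->0: ok.
ac: 1c undefined. 1c->0: ok.
All examples now run through 2 states with every (state, symbol) defined. Accept strings end in {1}, Reject strings end in {0}; accept={1}.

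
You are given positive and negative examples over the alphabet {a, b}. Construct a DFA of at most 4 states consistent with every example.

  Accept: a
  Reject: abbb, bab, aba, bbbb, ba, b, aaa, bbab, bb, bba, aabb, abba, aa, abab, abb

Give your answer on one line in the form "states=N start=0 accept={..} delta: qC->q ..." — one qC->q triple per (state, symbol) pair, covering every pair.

State merging on the prefix tree: take the shortest (then alphabetical) example prefix whose next move is undefined and point that move at state 0, else 1, else 2, ...; a target is out if some Accept/Reject pair would then sit in one state with the same input left (inseparable). If every existing state is out, open a new one.
a: 0a undefined. 0a->0: no, a/aaa meet in 0. Open state 1: 0a->1.
b: 0b undefined. 0b->0: no, a/ba meet in 1. 0b->1: no, a/b meet in 1. Open state 2: 0b->2.
aa: 1a undefined. 1a->0: no, a/aaa meet in 1. 1a->1: no, a/aaa meet in 1. 1a->2: ok.
ab: 1b undefined. 1b->0: no, a/aba meet in 1. 1b->1: no, a/abbb meet in 1. 1b->2: ok.
ba: 2a undefined. 2a->0: ok.
bb: 2b undefined. 2b->0: no, a/bba meet in 1. 2b->1: no, a/bbbb meet in 1. 2b->2: ok.
All examples now run through 3 states with every (state, symbol) defined. Accept strings end in {1}, Reject strings end in {0,2}; accept={1}.

states=3 start=0 accept={1} delta: 0a->1 0b->2 1a->2 1b->2 2a->0 2b->2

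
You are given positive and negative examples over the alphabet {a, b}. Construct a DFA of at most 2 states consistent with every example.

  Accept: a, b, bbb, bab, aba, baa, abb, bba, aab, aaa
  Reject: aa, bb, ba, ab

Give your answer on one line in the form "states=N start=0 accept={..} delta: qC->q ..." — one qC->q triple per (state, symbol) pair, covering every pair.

Grow the machine one transition at a time. Run the examples from 0; the earliest place one falls off (shortest prefix, ties alphabetical) gets sent to the lowest-numbered state that keeps every Accept/Reject pair distinguishable — a pair clashes when both reach the same state with identical unread suffix — and to a fresh state only if none does.
a: 0a undefined. 0a->0: no, a/aa meet in 0. Open state 1: 0a->1.
b: 0b undefined. 0b->0: no, a/ba meet in 1. 0b->1: ok.
aa: 1a undefined. 1a->0: ok.
ab: 1b undefined. 1b->0: ok.
All examples now run through 2 states with every (state, symbol) defined. Accept strings end in {1}, Reject strings end in {0}; accept={1}.

states=2 start=0 accept={1} delta: 0a->1 0b->1 1a->0 1b->0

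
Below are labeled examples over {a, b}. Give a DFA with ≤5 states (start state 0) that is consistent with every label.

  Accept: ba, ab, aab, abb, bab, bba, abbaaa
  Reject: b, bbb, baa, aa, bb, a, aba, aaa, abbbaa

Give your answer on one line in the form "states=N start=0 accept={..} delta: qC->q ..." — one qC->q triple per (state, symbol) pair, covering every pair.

states=5 start=0 accept={3,4} delta: 0a->1 0b->2 1a->1 1b->3 2a->3 2b->2 3a->0 3b->4 4a->4 4b->0

Fold the examples into a partial DFA from state 0: repeatedly fix the first undefined (state, symbol) met by the shortest-then-alphabetical prefix, trying targets in increasing order and rejecting any under which an Accept and a Reject string meet in one state with the same remainder; add a state when all current targets are rejected. Accepting states are where Accept strings end.
a: 0a undefined. 0a->0: no, ba/aba meet in 0 with "ba" left. Open state 1: 0a->1.
b: 0b undefined. 0b->0: no, ba/a meet in 1. 0b->1: no, ba/aa meet in 1 with "a" left. Open state 2: 0b->2.
aa: 1a undefined. 1a->0: no, aab/b meet in 2. 1a->1: ok.
ab: 1b undefined. 1b->0: no, abb/b meet in 2. 1b->1: no, ab/aa meet in 1. 1b->2: no, ba/aba meet in 2 with "a" left. Open state 3: 1b->3.
ba: 2a undefined. 2a->0: no, bab/b meet in 2. 2a->1: no, ba/baa meet in 1. 2a->2: no, ba/b meet in 2. 2a->3: ok.
bb: 2b undefined. 2b->0: no, bba/aa meet in 1. 2b->1: no, ba/bbb meet in 3. 2b->2: ok.
aba: 3a undefined. 3a->0: ok.
abb: 3b undefined. 3b->0: no, abb/baa meet in 0. 3b->1: no, abb/aa meet in 1. 3b->2: no, abb/b meet in 2. 3b->3: no, abbaaa/aa meet in 1. Open state 4: 3b->4.
abba: 4a undefined. 4a->0: no, abbaaa/aa meet in 1. 4a->1: no, abbaaa/aa meet in 1. 4a->2: no, abbaaa/baa meet in 0. 4a->3: no, abbaaa/aa meet in 1. 4a->4: ok.
abbb: 4b undefined. 4b->0: ok.
All examples now run through 5 states with every (state, symbol) defined. Accept strings end in {3,4}, Reject strings end in {0,1,2}; accept={3,4}.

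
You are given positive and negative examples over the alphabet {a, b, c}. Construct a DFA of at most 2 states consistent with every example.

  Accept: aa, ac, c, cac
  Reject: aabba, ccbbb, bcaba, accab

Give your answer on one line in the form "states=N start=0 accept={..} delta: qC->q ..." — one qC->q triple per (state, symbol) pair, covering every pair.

states=2 start=0 accept={0} delta: 0a->0 0b->1 0c->0 1a->1 1b->1 1c->0

State merging on the prefix tree: take the shortest (then alphabetical) example prefix whose next move is undefined and point that move at state 0, else 1, else 2, ...; a target is out if some Accept/Reject pair would then sit in one state with the same input left (inseparable). If every existing state is out, open a new one.
a: 0a undefined. 0a->0: ok.
b: 0b undefined. 0b->0: no, aa/aabba meet in 0. Open state 1: 0b->1.
c: 0c undefined. 0c->0: ok.
bc: 1c undefined. 1c->0: ok.
aabb: 1b undefined. 1b->0: no, aa/aabba meet in 0. 1b->1: ok.
aabba: 1a undefined. 1a->0: no, aa/aabba meet in 0. 1a->1: ok.
All examples now run through 2 states with every (state, symbol) defined. Accept strings end in {0}, Reject strings end in {1}; accept={0}.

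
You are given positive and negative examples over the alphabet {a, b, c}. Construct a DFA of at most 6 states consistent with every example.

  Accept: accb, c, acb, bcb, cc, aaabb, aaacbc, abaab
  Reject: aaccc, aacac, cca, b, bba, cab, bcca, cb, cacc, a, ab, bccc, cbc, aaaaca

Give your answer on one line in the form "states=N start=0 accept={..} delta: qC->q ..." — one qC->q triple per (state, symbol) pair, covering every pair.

states=3 start=0 accept={0} delta: 0a->1 0b->1 0c->0 1a->1 1b->2 1c->2 2a->2 2b->0 2c->2

Grow the machine one transition at a time. Run the examples from 0; the earliest place one falls off (shortest prefix, ties alphabetical) gets sent to the lowest-numbered state that keeps every Accept/Reject pair distinguishable — a pair clashes when both reach the same state with identical unread suffix — and to a fresh state only if none does.
a: 0a undefined. 0a->0: no, acb/cb meet in 0 with "cb" left. Open state 1: 0a->1.
b: 0b undefined. 0b->0: no, bcb/cb meet in 0 with "cb" left. 0b->1: ok.
c: 0c undefined. 0c->0: ok.
aa: 1a undefined. 1a->0: no, c/aaccc meet in 0. 1a->1: ok.
ab: 1b undefined. 1b->0: no, c/cab meet in 0. 1b->1: no, aaabb/cca meet in 1. Open state 2: 1b->2.
ac: 1c undefined. 1c->0: no, accb/cca meet in 1. 1c->1: no, accb/cab meet in 2. 1c->2: ok.
aba: 2a undefined. 2a->0: no, c/aacac meet in 0. 2a->1: no, abaab/aacac meet in 2. 2a->2: ok.
acb: 2b undefined. 2b->0: ok.
acc: 2c undefined. 2c->0: no, accb/cca meet in 1. 2c->1: no, accb/aaccc meet in 2. 2c->2: ok.
All examples now run through 3 states with every (state, symbol) defined. Accept strings end in {0}, Reject strings end in {1,2}; accept={0}.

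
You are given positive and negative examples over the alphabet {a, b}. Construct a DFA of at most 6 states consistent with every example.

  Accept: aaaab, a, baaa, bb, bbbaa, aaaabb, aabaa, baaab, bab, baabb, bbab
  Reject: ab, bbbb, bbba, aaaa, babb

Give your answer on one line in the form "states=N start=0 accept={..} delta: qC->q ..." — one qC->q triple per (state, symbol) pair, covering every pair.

Grow the machine one transition at a time. Run the examples from 0; the earliest place one falls off (shortest prefix, ties alphabetical) gets sent to the lowest-numbered state that keeps every Accept/Reject pair distinguishable — a pair clashes when both reach the same state with identical unread suffix — and to a fresh state only if none does.
a: 0a undefined. 0a->0: no, aaaab/ab meet in 0 with "b" left. Open state 1: 0a->1.
b: 0b undefined. 0b->0: no, a/bbba meet in 1. 0b->1: no, baaa/aaaa meet in 1 with "aaa" left. Open state 2: 0b->2.
aa: 1a undefined. 1a->0: ok.
ab: 1b undefined. 1b->0: ok.
ba: 2a undefined. 2a->0: no, baaa/ab meet in 0. 2a->1: no, aaaab/babb meet in 2. 2a->2: no, baabb/babb meet in 2 with "bb" left. Open state 3: 2a->3.
bb: 2b undefined. 2b->0: no, bb/ab meet in 0. 2b->1: no, aaaab/bbbb meet in 2. 2b->2: no, aaaab/bbbb meet in 2. 2b->3: ok.
baa: 3a undefined. 3a->0: no, aabaa/ab meet in 0. 3a->1: no, baaa/ab meet in 0. 3a->2: ok.
bab: 3b undefined. 3b->0: no, aaaab/bbbb meet in 2. 3b->1: ok.
All examples now run through 4 states with every (state, symbol) defined. Accept strings end in {1,2,3}, Reject strings end in {0}; accept={1,2,3}.

states=4 start=0 accept={1,2,3} delta: 0a->1 0b->2 1a->0 1b->0 2a->3 2b->3 3a->2 3b->1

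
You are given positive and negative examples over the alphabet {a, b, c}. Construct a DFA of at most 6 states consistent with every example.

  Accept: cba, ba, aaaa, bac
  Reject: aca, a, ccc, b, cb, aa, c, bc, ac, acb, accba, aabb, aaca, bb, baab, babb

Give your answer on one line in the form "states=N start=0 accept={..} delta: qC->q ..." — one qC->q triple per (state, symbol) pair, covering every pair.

Grow the machine one transition at a time. Run the examples from 0; the earliest place one falls off (shortest prefix, ties alphabetical) gets sent to the lowest-numbered state that keeps every Accept/Reject pair distinguishable — a pair clashes when both reach the same state with identical unread suffix — and to a fresh state only if none does.
a: 0a undefined. 0a->0: no, aaaa/a meet in 0. Open state 1: 0a->1.
b: 0b undefined. 0b->0: no, ba/a meet in 1. 0b->1: no, ba/aa meet in 1 with "a" left. Open state 2: 0b->2.
c: 0c undefined. 0c->0: ok.
aa: 1a undefined. 1a->0: no, aaaa/ccc meet in 0. 1a->1: no, aaaa/a meet in 1. 1a->2: ok.
ac: 1c undefined. 1c->0: no, cba/accba meet in 2 with "a" left. 1c->1: ok.
ba: 2a undefined. 2a->0: no, cba/ccc meet in 0. 2a->1: no, cba/a meet in 1. 2a->2: no, cba/aca meet in 2. Open state 3: 2a->3.
bb: 2b undefined. 2b->0: ok.
bc: 2c undefined. 2c->0: ok.
acb: 1b undefined. 1b->0: ok.
baa: 3a undefined. 3a->0: no, aaaa/ccc meet in 0. 3a->1: no, aaaa/a meet in 1. 3a->2: no, aaaa/aca meet in 2. 3a->3: ok.
bab: 3b undefined. 3b->0: ok.
bac: 3c undefined. 3c->0: no, bac/ccc meet in 0. 3c->1: no, bac/a meet in 1. 3c->2: no, bac/aca meet in 2. 3c->3: ok.
All examples now run through 4 states with every (state, symbol) defined. Accept strings end in {3}, Reject strings end in {0,1,2}; accept={3}.

states=4 start=0 accept={3} delta: 0a->1 0b->2 0c->0 1a->2 1b->0 1c->1 2a->3 2b->0 2c->0 3a->3 3b->0 3c->3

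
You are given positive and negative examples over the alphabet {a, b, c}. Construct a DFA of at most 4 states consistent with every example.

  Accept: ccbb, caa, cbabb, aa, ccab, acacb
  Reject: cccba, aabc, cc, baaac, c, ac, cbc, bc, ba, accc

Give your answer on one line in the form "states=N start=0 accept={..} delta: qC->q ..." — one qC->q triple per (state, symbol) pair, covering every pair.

Grow the machine one transition at a time. Run the examples from 0; the earliest place one falls off (shortest prefix, ties alphabetical) gets sent to the lowest-numbered state that keeps every Accept/Reject pair distinguishable — a pair clashes when both reach the same state with identical unread suffix — and to a fresh state only if none does.
a: 0a undefined. 0a->0: ok.
b: 0b undefined. 0b->0: no, aa/ba meet in 0. Open state 1: 0b->1.
c: 0c undefined. 0c->0: no, caa/cc meet in 0. 0c->1: ok.
ba: 1a undefined. 1a->0: no, caa/ba meet in 0. 1a->1: no, caa/c meet in 1. Open state 2: 1a->2.
bc: 1c undefined. 1c->0: no, aa/aabc meet in 0. 1c->1: ok.
cb: 1b undefined. 1b->0: no, ccbb/aabc meet in 1. 1b->1: no, ccbb/aabc meet in 1. 1b->2: no, caa/cccba meet in 2 with "a" left. Open state 3: 1b->3.
baa: 2a undefined. 2a->0: ok.
cba: 3a undefined. 3a->0: no, caa/cccba meet in 0. 3a->1: ok.
cbc: 3c undefined. 3c->0: no, caa/cbc meet in 0. 3c->1: ok.
acac: 2c undefined. 2c->0: no, acacb/cccba meet in 1. 2c->1: ok.
ccab: 2b undefined. 2b->0: ok.
ccbb: 3b undefined. 3b->0: ok.
All examples now run through 4 states with every (state, symbol) defined. Accept strings end in {0,3}, Reject strings end in {1,2}; accept={0,3}.

states=4 start=0 accept={0,3} delta: 0a->0 0b->1 0c->1 1a->2 1b->3 1c->1 2a->0 2b->0 2c->1 3a->1 3b->0 3c->1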